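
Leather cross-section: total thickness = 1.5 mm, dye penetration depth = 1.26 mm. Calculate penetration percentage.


84.0%

Penetration% = 1.26 / 1.5 x 100
Penetration = 84.0%


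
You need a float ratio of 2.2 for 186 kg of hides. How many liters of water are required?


Water = hide weight x target ratio
Water = 186 x 2.2 = 409.2 L


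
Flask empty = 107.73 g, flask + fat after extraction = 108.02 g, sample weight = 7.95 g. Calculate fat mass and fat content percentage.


Fat mass = 108.02 - 107.73 = 0.29 g
Fat% = 0.29 / 7.95 x 100 = 3.6%


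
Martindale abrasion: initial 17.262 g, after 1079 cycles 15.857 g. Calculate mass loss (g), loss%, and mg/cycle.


Loss = 17.262 - 15.857 = 1.405 g
Loss% = 1.405 / 17.262 x 100 = 8.14%
Rate = 1.405 / 1079 x 1000 = 1.302 mg/cycle


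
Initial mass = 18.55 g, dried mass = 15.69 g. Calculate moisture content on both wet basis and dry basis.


Moisture lost = 18.55 - 15.69 = 2.86 g
Wet basis MC = 2.86 / 18.55 x 100 = 15.4%
Dry basis MC = 2.86 / 15.69 x 100 = 18.2%


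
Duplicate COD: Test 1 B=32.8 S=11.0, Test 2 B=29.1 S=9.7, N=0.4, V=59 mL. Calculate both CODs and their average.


COD1 = 1182.4 mg/L
COD2 = 1052.2 mg/L
Average = 1117.3 mg/L

COD1 = (32.8 - 11.0) x 0.4 x 8000 / 59 = 1182.4 mg/L
COD2 = (29.1 - 9.7) x 0.4 x 8000 / 59 = 1052.2 mg/L
Average = (1182.4 + 1052.2) / 2 = 1117.3 mg/L


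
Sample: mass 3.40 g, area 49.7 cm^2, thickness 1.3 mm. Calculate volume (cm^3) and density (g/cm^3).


Volume = 6.461 cm^3
Density = 0.526 g/cm^3

Thickness in cm = 1.3 / 10 = 0.13 cm
Volume = 49.7 x 0.13 = 6.461 cm^3
Density = 3.40 / 6.461 = 0.526 g/cm^3


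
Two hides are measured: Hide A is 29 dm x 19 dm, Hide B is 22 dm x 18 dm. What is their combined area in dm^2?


Hide A area = 29 x 19 = 551 dm^2
Hide B area = 22 x 18 = 396 dm^2
Total = 551 + 396 = 947 dm^2


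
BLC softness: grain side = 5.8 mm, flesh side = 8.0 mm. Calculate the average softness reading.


6.90 mm

Average = (5.8 + 8.0) / 2
Average = 6.90 mm


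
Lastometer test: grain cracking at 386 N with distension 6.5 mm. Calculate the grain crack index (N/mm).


59.4 N/mm


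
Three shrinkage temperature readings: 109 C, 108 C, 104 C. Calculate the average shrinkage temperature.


Average = (109 + 108 + 104) / 3
Average = 321 / 3 = 107.0 C


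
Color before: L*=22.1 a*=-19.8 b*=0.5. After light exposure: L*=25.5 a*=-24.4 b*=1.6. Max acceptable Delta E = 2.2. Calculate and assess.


dL = 3.4, da = -4.6, db = 1.1
dE = sqrt((3.4)^2 + (-4.6)^2 + (1.1)^2) = 5.82
Max = 2.2
Passes: No


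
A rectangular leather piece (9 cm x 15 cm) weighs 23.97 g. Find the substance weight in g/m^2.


1775.6 g/m^2


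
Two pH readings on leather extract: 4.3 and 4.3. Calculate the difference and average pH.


Difference = 0.0
Average pH = 4.30


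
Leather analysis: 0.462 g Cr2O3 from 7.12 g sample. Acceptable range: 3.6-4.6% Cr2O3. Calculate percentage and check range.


Cr2O3% = 0.462 / 7.12 x 100 = 6.49%
Acceptable range: 3.6 to 4.6%
Within range: No


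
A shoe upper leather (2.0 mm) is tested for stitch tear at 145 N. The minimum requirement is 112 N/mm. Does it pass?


STS = 145 / 2.0 = 72.5 N/mm
Minimum required: 112 N/mm
Passes: No


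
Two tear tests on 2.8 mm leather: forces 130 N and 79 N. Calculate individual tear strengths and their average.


Tear 1 = 130 / 2.8 = 46.4 N/mm
Tear 2 = 79 / 2.8 = 28.2 N/mm
Average = (46.4 + 28.2) / 2 = 37.3 N/mm


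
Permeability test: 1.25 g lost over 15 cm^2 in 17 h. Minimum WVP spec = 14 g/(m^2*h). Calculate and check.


WVP = 1.25 / (15 x 17) x 10000 = 49.02 g/(m^2*h)
Minimum: 14 g/(m^2*h)
Meets spec: Yes


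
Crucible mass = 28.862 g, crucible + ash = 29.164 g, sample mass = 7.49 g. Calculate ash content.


Ash mass = 29.164 - 28.862 = 0.302 g
Ash% = 0.302 / 7.49 x 100 = 4.03%


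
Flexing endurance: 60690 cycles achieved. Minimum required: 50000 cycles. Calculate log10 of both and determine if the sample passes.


Achieved: log10 = 4.78
Required: log10 = 4.70
Passes: Yes

log10(60690) = 4.78
log10(50000) = 4.70
Passes: Yes


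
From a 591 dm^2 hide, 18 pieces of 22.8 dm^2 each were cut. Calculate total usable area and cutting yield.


Total usable = 18 x 22.8 = 410.4 dm^2
Yield = 410.4 / 591 x 100 = 69.4%


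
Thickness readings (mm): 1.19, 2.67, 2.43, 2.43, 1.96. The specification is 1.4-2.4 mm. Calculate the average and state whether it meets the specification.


Average = 2.14 mm
Within specification: Yes

Sum = 10.68
Average = 10.68 / 5 = 2.14 mm
Specification range: 1.4 to 2.4 mm
Within spec: Yes


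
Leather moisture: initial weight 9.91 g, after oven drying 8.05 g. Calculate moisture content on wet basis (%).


18.8%

Moisture = 9.91 - 8.05 = 1.86 g
MC = 1.86 / 9.91 x 100 = 18.8%


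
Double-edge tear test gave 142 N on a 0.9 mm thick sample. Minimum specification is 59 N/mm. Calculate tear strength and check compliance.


Tear strength = 157.8 N/mm
Compliant: Yes


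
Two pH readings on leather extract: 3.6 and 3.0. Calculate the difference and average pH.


Difference = |3.6 - 3.0| = 0.6
Average = (3.6 + 3.0) / 2 = 3.30


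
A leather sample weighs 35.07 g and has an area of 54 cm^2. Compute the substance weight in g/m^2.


6494.4 g/m^2

Substance weight = mass / area x 10000
SW = 35.07 / 54 x 10000
SW = 6494.4 g/m^2


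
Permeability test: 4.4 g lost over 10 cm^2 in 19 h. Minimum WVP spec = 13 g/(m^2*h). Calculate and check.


WVP = 231.58 g/(m^2*h)
Meets specification: Yes

WVP = 4.4 / (10 x 19) x 10000 = 231.58 g/(m^2*h)
Minimum: 13 g/(m^2*h)
Meets spec: Yes


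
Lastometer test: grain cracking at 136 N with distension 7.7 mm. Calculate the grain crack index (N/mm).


17.7 N/mm

Grain crack index = force / distension
Index = 136 / 7.7 = 17.7 N/mm


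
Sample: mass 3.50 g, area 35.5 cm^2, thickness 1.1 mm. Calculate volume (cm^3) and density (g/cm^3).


Thickness in cm = 1.1 / 10 = 0.11 cm
Volume = 35.5 x 0.11 = 3.905 cm^3
Density = 3.50 / 3.905 = 0.896 g/cm^3


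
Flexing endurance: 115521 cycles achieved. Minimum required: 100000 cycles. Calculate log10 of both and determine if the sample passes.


Achieved: log10 = 5.06
Required: log10 = 5.00
Passes: Yes


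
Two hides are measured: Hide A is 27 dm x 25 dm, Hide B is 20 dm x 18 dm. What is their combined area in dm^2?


1035 dm^2

Hide A area = 27 x 25 = 675 dm^2
Hide B area = 20 x 18 = 360 dm^2
Total = 675 + 360 = 1035 dm^2


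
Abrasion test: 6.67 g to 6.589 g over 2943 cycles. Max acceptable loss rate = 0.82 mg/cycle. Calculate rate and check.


Loss = 6.67 - 6.589 = 0.081 g
Rate = 0.081 g / 2943 cycles x 1000 = 0.028 mg/cycle
Max = 0.82 mg/cycle
Passes: Yes


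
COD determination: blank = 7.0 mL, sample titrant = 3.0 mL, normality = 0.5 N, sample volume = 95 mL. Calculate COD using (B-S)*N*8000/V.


168.4 mg/L

COD = (7.0 - 3.0) x 0.5 x 8000 / 95
COD = 4.0 x 0.5 x 8000 / 95
COD = 168.4 mg/L


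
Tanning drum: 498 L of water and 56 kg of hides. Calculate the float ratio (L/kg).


8.9

Float ratio = water / hide weight
Ratio = 498 / 56 = 8.9


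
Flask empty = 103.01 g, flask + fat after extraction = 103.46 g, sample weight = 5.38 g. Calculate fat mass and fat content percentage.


Fat mass = 0.45 g
Fat content = 8.4%

Fat mass = 103.46 - 103.01 = 0.45 g
Fat% = 0.45 / 5.38 x 100 = 8.4%


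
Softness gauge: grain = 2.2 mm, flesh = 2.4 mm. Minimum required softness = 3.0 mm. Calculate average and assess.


Average = (2.2 + 2.4) / 2 = 2.30 mm
Minimum = 3.0 mm
Meets requirement: No


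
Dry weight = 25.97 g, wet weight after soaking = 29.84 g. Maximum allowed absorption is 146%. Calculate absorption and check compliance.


WA = (29.84 - 25.97) / 25.97 x 100 = 14.9%
Maximum allowed: 146%
Compliant: Yes


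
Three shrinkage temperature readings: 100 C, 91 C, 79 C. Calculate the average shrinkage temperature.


Average = (100 + 91 + 79) / 3
Average = 270 / 3 = 90.0 C


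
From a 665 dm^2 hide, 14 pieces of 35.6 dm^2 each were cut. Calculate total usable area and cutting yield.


Usable area = 498.4 dm^2
Yield = 74.9%

Total usable = 14 x 35.6 = 498.4 dm^2
Yield = 498.4 / 665 x 100 = 74.9%


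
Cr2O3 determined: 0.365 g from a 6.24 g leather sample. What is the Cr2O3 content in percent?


5.85%


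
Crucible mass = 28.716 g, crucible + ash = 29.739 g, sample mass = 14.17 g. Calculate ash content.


Ash mass = 1.023 g
Ash content = 7.22%


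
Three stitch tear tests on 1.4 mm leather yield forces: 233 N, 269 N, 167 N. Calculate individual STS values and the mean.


STS1 = 166.4 N/mm
STS2 = 192.1 N/mm
STS3 = 119.3 N/mm
Mean = 159.3 N/mm

STS1 = 233 / 1.4 = 166.4 N/mm
STS2 = 269 / 1.4 = 192.1 N/mm
STS3 = 167 / 1.4 = 119.3 N/mm
Mean = (166.4 + 192.1 + 119.3) / 3 = 159.3 N/mm


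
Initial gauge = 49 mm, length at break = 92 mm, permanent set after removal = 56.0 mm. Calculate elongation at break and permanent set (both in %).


Elongation at break = (92 - 49) / 49 x 100 = 87.8%
Permanent set = (56.0 - 49) / 49 x 100 = 14.3%


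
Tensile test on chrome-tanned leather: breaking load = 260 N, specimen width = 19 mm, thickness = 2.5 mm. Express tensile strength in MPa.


5.47 MPa


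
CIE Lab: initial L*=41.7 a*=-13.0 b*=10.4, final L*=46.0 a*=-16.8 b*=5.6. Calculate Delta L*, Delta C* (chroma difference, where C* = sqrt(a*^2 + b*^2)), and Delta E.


Delta L* = 4.3
Delta C* = 1.06
Delta E = 7.48

Delta L* = 46.0 - 41.7 = 4.3
C1* = sqrt((-13.0)^2 + (10.4)^2) = 16.648
C2* = sqrt((-16.8)^2 + (5.6)^2) = 17.709
Delta C* = 17.709 - 16.648 = 1.06
Delta E = sqrt((4.3)^2 + (-3.8)^2 + (-4.8)^2) = 7.48


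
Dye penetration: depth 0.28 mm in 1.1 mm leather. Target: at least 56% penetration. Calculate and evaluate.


Penetration = 25.5%
Meets target: No

Penetration = 0.28 / 1.1 x 100 = 25.5%
Target: 56%
Meets target: No


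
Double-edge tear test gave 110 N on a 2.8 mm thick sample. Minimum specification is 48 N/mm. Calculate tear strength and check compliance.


Tear strength = 110 / 2.8 = 39.3 N/mm
Required minimum = 48 N/mm
Compliant: No


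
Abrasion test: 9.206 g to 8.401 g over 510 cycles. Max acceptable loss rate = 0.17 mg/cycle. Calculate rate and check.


Rate = 1.578 mg/cycle
Passes: No


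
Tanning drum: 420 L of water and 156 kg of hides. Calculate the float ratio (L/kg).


2.7

Float ratio = water / hide weight
Ratio = 420 / 156 = 2.7


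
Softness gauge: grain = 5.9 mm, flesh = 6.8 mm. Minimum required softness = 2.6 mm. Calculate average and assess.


Average = (5.9 + 6.8) / 2 = 6.35 mm
Minimum = 2.6 mm
Meets requirement: Yes


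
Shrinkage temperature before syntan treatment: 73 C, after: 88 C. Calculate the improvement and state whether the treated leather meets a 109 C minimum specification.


Improvement = 15 C
Meets 109 C spec: No

Improvement = 88 - 73 = 15 C
Spec check: 88 C >= 109 C? No


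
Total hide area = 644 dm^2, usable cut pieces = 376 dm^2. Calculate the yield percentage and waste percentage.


Yield = 58.4%
Waste = 41.6%

Yield = 376 / 644 x 100 = 58.4%
Waste = 644 - 376 = 268 dm^2
Waste% = 100 - 58.4 = 41.6%


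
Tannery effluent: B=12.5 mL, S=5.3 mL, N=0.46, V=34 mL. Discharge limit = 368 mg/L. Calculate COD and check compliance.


COD = 779.3 mg/L
Compliant: No

COD = (12.5 - 5.3) x 0.46 x 8000 / 34 = 779.3 mg/L
Limit: 368 mg/L
Compliant: No


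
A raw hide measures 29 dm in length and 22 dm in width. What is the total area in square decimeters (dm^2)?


638 dm^2

Area = length x width
Area = 29 x 22 = 638 dm^2


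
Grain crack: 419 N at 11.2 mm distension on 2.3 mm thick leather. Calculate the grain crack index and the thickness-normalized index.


Crack index = 419 / 11.2 = 37.4 N/mm
Normalized = 37.4 / 2.3 = 16.3 N/mm per mm


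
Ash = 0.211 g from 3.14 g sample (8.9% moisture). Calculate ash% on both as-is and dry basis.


As-is ash% = 0.211 / 3.14 x 100 = 6.72%
Dry mass = 3.14 x (100 - 8.9) / 100 = 2.86054 g
Dry-basis ash% = 0.211 / 2.86054 x 100 = 7.38%


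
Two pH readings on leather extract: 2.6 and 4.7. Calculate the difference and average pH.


Difference = |2.6 - 4.7| = 2.1
Average = (2.6 + 4.7) / 2 = 3.65


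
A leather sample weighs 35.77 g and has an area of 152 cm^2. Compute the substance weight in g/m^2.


Substance weight = mass / area x 10000
SW = 35.77 / 152 x 10000
SW = 2353.3 g/m^2


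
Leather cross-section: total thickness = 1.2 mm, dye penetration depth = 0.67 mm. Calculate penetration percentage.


Penetration% = 0.67 / 1.2 x 100
Penetration = 55.8%


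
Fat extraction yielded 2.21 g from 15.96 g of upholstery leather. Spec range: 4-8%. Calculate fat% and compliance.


Fat content = 13.8%
Compliant: No


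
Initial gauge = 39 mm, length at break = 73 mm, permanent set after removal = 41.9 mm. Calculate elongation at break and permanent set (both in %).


Elongation at break = (73 - 39) / 39 x 100 = 87.2%
Permanent set = (41.9 - 39) / 39 x 100 = 7.4%


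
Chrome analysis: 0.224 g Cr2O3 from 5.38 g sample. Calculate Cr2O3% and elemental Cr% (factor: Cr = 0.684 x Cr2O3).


Cr2O3 = 4.16%
Cr = 2.85%

Cr2O3% = 0.224 / 5.38 x 100 = 4.16%
Cr% = 4.16 x 0.684 = 2.85%


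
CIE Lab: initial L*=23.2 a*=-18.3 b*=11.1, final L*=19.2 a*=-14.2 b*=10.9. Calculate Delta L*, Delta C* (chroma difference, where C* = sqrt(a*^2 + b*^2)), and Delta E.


Delta L* = 19.2 - 23.2 = -4.0
C1* = sqrt((-18.3)^2 + (11.1)^2) = 21.403
C2* = sqrt((-14.2)^2 + (10.9)^2) = 17.901
Delta C* = 17.901 - 21.403 = -3.50
Delta E = sqrt((-4.0)^2 + (4.1)^2 + (-0.2)^2) = 5.73


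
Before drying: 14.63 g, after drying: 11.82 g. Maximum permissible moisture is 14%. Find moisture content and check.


Moisture content = 19.2%
Acceptable: No

MC = (14.63 - 11.82) / 14.63 x 100 = 19.2%
Maximum: 14%
Acceptable: No


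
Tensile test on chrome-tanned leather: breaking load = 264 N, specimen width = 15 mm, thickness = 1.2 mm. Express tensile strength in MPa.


Cross-section = 15 x 1.2 = 18.0 mm^2
TS = 264 / 18.0 = 14.67 MPa
(1 N/mm^2 = 1 MPa)


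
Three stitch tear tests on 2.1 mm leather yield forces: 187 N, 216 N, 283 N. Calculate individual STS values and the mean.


STS1 = 89.0 N/mm
STS2 = 102.9 N/mm
STS3 = 134.8 N/mm
Mean = 108.9 N/mm


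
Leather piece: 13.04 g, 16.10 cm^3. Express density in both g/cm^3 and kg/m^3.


Density = 13.04 / 16.10 = 0.810 g/cm^3
Convert: 0.810 x 1000 = 810 kg/m^3


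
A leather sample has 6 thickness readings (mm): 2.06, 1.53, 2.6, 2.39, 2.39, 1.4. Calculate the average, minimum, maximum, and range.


Sum = 12.37
Average = 12.37 / 6 = 2.06 mm
Minimum = 1.4 mm
Maximum = 2.6 mm
Range = 2.6 - 1.4 = 1.20 mm


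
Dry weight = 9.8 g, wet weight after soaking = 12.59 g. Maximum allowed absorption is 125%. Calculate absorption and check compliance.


Absorption = 28.5%
Compliant: Yes

WA = (12.59 - 9.8) / 9.8 x 100 = 28.5%
Maximum allowed: 125%
Compliant: Yes


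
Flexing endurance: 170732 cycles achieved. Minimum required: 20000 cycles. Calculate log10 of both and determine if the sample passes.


log10(170732) = 5.23
log10(20000) = 4.30
Passes: Yes


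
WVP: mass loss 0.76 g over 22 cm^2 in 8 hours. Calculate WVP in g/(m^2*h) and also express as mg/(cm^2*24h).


WVP = 43.18 g/(m^2*h)
Daily rate = 103.64 mg/(cm^2*24h)

WVP = 0.76 / (22 x 8) x 10000 = 43.18 g/(m^2*h)
Mass loss in mg = 0.76 x 1000 = 760 mg
Per cm^2 per 24h in mg: 760 x 24 / (22 x 8) = 18240 / 176 = 103.64 mg/(cm^2*24h)


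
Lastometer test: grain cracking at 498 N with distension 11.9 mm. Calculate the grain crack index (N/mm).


Grain crack index = force / distension
Index = 498 / 11.9 = 41.8 N/mm


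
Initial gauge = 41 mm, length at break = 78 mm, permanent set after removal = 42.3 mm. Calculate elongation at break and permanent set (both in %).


Elongation at break = (78 - 41) / 41 x 100 = 90.2%
Permanent set = (42.3 - 41) / 41 x 100 = 3.2%


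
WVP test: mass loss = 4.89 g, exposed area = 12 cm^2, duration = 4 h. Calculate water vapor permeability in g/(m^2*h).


WVP = mass_loss / (area x time) x 10000
WVP = 4.89 / (12 x 4) x 10000
WVP = 4.89 / 48 x 10000 = 1018.75 g/(m^2*h)


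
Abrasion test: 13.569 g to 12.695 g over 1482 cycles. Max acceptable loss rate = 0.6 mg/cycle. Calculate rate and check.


Loss = 13.569 - 12.695 = 0.874 g
Rate = 0.874 g / 1482 cycles x 1000 = 0.590 mg/cycle
Max = 0.6 mg/cycle
Passes: Yes


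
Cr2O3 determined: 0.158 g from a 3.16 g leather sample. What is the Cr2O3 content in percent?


5.00%


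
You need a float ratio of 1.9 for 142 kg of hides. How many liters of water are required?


269.8 L


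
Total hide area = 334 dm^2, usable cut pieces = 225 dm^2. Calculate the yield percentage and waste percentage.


Yield = 67.4%
Waste = 32.6%

Yield = 225 / 334 x 100 = 67.4%
Waste = 334 - 225 = 109 dm^2
Waste% = 100 - 67.4 = 32.6%


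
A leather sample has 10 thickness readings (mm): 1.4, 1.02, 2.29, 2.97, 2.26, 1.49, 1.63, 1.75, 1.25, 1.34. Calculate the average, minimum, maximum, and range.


Sum = 17.40
Average = 17.40 / 10 = 1.74 mm
Minimum = 1.02 mm
Maximum = 2.97 mm
Range = 2.97 - 1.02 = 1.95 mm


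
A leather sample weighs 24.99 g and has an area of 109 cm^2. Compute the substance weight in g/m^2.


2292.7 g/m^2


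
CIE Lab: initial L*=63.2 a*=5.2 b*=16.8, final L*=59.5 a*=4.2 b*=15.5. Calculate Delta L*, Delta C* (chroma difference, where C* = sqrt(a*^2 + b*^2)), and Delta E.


Delta L* = -3.7
Delta C* = -1.53
Delta E = 4.05


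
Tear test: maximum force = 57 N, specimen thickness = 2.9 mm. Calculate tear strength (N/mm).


19.7 N/mm


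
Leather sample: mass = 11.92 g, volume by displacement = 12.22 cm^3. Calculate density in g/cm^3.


Density = mass / volume
Density = 11.92 / 12.22 = 0.975 g/cm^3


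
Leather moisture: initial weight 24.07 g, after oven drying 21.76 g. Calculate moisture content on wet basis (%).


Moisture = 24.07 - 21.76 = 2.31 g
MC = 2.31 / 24.07 x 100 = 9.6%


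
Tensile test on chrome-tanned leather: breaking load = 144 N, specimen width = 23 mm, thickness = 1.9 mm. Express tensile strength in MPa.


Cross-section = 23 x 1.9 = 43.7 mm^2
TS = 144 / 43.7 = 3.30 MPa
(1 N/mm^2 = 1 MPa)


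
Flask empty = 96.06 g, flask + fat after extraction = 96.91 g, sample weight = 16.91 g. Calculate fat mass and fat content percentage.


Fat mass = 96.91 - 96.06 = 0.85 g
Fat% = 0.85 / 16.91 x 100 = 5.0%


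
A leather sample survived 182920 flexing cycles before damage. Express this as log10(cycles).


5.26


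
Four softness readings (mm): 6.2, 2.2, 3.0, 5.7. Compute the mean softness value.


Sum = 6.2 + 2.2 + 3.0 + 5.7
Mean = 17.1 / 4 = 4.28 mm


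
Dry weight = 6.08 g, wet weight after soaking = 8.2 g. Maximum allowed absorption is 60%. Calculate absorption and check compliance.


WA = (8.2 - 6.08) / 6.08 x 100 = 34.9%
Maximum allowed: 60%
Compliant: Yes


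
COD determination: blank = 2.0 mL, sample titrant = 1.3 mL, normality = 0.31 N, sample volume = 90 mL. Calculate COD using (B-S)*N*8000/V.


19.3 mg/L


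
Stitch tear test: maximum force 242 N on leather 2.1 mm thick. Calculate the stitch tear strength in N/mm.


115.2 N/mm


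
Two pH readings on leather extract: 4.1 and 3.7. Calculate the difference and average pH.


Difference = 0.4
Average pH = 3.90

Difference = |4.1 - 3.7| = 0.4
Average = (4.1 + 3.7) / 2 = 3.90


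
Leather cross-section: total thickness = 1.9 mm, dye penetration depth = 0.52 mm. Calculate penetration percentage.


27.4%


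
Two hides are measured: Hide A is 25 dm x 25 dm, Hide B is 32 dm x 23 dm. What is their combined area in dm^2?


1361 dm^2

Hide A area = 25 x 25 = 625 dm^2
Hide B area = 32 x 23 = 736 dm^2
Total = 625 + 736 = 1361 dm^2


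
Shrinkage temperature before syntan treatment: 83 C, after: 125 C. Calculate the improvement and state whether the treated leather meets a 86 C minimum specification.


Improvement = 42 C
Meets 86 C spec: Yes

Improvement = 125 - 83 = 42 C
Spec check: 125 C >= 86 C? Yes


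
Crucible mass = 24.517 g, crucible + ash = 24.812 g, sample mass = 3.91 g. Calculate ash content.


Ash mass = 0.295 g
Ash content = 7.54%


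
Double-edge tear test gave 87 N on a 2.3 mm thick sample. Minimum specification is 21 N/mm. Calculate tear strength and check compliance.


Tear strength = 37.8 N/mm
Compliant: Yes


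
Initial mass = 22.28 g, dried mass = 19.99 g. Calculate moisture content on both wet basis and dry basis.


Wet basis = 10.3%
Dry basis = 11.5%

Moisture lost = 22.28 - 19.99 = 2.29 g
Wet basis MC = 2.29 / 22.28 x 100 = 10.3%
Dry basis MC = 2.29 / 19.99 x 100 = 11.5%


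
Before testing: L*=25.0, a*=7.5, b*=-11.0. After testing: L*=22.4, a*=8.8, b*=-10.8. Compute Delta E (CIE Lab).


dL = 22.4 - 25.0 = -2.6
da = 8.8 - 7.5 = 1.3
db = -10.8 - (-11.0) = 0.2
dE = sqrt((-2.6)^2 + (1.3)^2 + (0.2)^2) = 2.91


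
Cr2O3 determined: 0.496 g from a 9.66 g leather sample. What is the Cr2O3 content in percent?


5.13%


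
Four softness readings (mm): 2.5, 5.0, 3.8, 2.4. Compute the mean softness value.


3.43 mm


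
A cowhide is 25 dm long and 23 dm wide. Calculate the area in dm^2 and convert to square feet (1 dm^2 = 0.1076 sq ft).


575 dm^2
61.87 sq ft

Area = 25 x 23 = 575 dm^2
Conversion: 575 x 0.1076 = 61.87 sq ft


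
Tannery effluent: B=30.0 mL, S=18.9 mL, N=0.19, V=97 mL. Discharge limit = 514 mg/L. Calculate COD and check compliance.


COD = 173.9 mg/L
Compliant: Yes


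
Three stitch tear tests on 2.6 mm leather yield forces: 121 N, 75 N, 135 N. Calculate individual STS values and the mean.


STS1 = 46.5 N/mm
STS2 = 28.8 N/mm
STS3 = 51.9 N/mm
Mean = 42.4 N/mm

STS1 = 121 / 2.6 = 46.5 N/mm
STS2 = 75 / 2.6 = 28.8 N/mm
STS3 = 135 / 2.6 = 51.9 N/mm
Mean = (46.5 + 28.8 + 51.9) / 3 = 42.4 N/mm


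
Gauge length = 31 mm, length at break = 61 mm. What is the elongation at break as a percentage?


Extension = 61 - 31 = 30 mm
Elongation = 30 / 31 x 100 = 96.8%


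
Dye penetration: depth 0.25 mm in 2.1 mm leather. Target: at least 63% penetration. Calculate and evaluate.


Penetration = 0.25 / 2.1 x 100 = 11.9%
Target: 63%
Meets target: No


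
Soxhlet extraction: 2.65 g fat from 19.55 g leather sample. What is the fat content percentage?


13.6%


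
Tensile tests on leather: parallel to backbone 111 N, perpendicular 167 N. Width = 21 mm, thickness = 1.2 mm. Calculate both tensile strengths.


Parallel = 4.40 N/mm^2
Perpendicular = 6.63 N/mm^2


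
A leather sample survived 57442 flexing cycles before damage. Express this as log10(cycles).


4.76

log10(57442) = 4.76


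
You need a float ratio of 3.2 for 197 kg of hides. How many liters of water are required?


630.4 L


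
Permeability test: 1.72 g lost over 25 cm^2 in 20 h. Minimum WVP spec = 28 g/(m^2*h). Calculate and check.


WVP = 1.72 / (25 x 20) x 10000 = 34.40 g/(m^2*h)
Minimum: 28 g/(m^2*h)
Meets spec: Yes


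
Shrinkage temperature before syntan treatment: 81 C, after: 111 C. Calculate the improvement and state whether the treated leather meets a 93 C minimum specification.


Improvement = 111 - 81 = 30 C
Spec check: 111 C >= 93 C? Yes


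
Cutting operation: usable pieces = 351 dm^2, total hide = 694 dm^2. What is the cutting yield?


50.6%


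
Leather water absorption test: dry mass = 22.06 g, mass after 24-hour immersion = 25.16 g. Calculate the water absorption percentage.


14.1%

Water absorbed = 25.16 - 22.06 = 3.10 g
WA% = 3.10 / 22.06 x 100 = 14.1%


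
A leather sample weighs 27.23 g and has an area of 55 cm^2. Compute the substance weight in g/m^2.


4950.9 g/m^2

Substance weight = mass / area x 10000
SW = 27.23 / 55 x 10000
SW = 4950.9 g/m^2


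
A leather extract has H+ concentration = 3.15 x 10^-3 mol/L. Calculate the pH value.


pH = 2.50


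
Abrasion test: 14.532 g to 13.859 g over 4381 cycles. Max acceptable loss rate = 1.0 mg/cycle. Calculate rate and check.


Loss = 14.532 - 13.859 = 0.673 g
Rate = 0.673 g / 4381 cycles x 1000 = 0.154 mg/cycle
Max = 1.0 mg/cycle
Passes: Yes


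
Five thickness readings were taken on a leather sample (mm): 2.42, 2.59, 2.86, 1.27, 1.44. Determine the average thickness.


Sum = 2.42 + 2.59 + 2.86 + 1.27 + 1.44 = 10.58
Average = 10.58 / 5 = 2.12 mm


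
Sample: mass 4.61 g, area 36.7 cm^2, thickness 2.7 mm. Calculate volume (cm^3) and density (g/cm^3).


Volume = 9.909 cm^3
Density = 0.465 g/cm^3

Thickness in cm = 2.7 / 10 = 0.27 cm
Volume = 36.7 x 0.27 = 9.909 cm^3
Density = 4.61 / 9.909 = 0.465 g/cm^3


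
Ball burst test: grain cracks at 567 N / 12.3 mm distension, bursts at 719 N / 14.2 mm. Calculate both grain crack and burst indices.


Crack index = 46.1 N/mm
Burst index = 50.6 N/mm

Crack index = 567 / 12.3 = 46.1 N/mm
Burst index = 719 / 14.2 = 50.6 N/mm


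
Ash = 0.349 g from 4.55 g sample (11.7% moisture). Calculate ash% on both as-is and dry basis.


As-is ash = 7.67%
Dry-basis ash = 8.69%

As-is ash% = 0.349 / 4.55 x 100 = 7.67%
Dry mass = 4.55 x (100 - 11.7) / 100 = 4.01765 g
Dry-basis ash% = 0.349 / 4.01765 x 100 = 8.69%


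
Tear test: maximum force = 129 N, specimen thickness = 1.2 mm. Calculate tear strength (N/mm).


Tear strength = force / thickness
Tear = 129 / 1.2 = 107.5 N/mm


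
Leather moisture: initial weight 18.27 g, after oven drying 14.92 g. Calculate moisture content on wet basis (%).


18.3%


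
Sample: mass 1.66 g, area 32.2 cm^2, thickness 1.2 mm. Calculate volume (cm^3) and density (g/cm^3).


Volume = 3.864 cm^3
Density = 0.430 g/cm^3


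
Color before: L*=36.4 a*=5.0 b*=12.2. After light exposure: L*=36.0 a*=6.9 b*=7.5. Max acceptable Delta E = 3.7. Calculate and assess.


dL = -0.4, da = 1.9, db = -4.7
dE = sqrt((-0.4)^2 + (1.9)^2 + (-4.7)^2) = 5.09
Max = 3.7
Passes: No


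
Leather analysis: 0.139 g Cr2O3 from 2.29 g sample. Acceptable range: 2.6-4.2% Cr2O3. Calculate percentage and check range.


Cr2O3% = 0.139 / 2.29 x 100 = 6.07%
Acceptable range: 2.6 to 4.2%
Within range: No


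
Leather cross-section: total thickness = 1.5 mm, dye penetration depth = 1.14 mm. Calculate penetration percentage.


Penetration% = 1.14 / 1.5 x 100
Penetration = 76.0%


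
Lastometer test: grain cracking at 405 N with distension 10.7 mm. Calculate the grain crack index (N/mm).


37.9 N/mm


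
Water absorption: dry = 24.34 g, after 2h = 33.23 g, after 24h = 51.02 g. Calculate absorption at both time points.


2h absorption = 36.5%
24h absorption = 109.6%


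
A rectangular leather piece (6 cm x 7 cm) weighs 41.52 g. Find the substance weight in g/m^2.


9885.7 g/m^2


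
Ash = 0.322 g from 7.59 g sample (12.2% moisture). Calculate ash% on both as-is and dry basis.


As-is ash = 4.24%
Dry-basis ash = 4.83%


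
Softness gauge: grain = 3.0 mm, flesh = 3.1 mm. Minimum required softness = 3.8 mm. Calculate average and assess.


Average = (3.0 + 3.1) / 2 = 3.05 mm
Minimum = 3.8 mm
Meets requirement: No


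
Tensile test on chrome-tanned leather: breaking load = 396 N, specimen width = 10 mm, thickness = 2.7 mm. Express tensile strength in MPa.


Cross-section = 10 x 2.7 = 27.0 mm^2
TS = 396 / 27.0 = 14.67 MPa
(1 N/mm^2 = 1 MPa)


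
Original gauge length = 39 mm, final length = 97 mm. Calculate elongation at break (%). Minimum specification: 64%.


Elongation = 148.7%
Meets spec: Yes


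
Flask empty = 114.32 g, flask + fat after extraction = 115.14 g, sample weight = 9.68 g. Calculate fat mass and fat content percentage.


Fat mass = 0.82 g
Fat content = 8.5%

Fat mass = 115.14 - 114.32 = 0.82 g
Fat% = 0.82 / 9.68 x 100 = 8.5%


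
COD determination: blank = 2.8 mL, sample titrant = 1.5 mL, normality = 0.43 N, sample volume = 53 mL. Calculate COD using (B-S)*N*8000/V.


84.4 mg/L


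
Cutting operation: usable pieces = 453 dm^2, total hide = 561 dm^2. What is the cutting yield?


Yield = usable / total x 100
Yield = 453 / 561 x 100 = 80.7%


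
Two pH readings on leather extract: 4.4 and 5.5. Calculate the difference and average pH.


Difference = 1.1
Average pH = 4.95

Difference = |4.4 - 5.5| = 1.1
Average = (4.4 + 5.5) / 2 = 4.95


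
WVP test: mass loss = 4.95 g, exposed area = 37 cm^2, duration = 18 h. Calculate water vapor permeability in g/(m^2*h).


WVP = mass_loss / (area x time) x 10000
WVP = 4.95 / (37 x 18) x 10000
WVP = 4.95 / 666 x 10000 = 74.32 g/(m^2*h)


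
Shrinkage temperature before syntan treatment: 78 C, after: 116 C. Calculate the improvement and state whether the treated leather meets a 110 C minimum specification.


Improvement = 38 C
Meets 110 C spec: Yes

Improvement = 116 - 78 = 38 C
Spec check: 116 C >= 110 C? Yes


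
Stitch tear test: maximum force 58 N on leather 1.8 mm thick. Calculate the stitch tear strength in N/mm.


32.2 N/mm


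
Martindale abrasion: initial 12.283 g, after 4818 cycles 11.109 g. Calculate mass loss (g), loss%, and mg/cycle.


Mass loss = 1.174 g
Loss = 9.56%
Rate = 0.244 mg/cycle

Loss = 12.283 - 11.109 = 1.174 g
Loss% = 1.174 / 12.283 x 100 = 9.56%
Rate = 1.174 / 4818 x 1000 = 0.244 mg/cycle


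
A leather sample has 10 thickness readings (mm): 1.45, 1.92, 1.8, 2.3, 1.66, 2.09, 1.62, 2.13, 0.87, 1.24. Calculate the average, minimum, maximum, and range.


Average = 1.71 mm
Min = 0.87 mm
Max = 2.3 mm
Range = 1.43 mm

Sum = 17.08
Average = 17.08 / 10 = 1.71 mm
Minimum = 0.87 mm
Maximum = 2.3 mm
Range = 2.3 - 0.87 = 1.43 mm


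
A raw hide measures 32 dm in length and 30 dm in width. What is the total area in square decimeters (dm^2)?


960 dm^2


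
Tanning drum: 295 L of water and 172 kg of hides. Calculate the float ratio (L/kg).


Float ratio = water / hide weight
Ratio = 295 / 172 = 1.7


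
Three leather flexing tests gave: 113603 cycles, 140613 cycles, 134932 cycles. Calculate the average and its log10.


Average = 129716 cycles
log10 = 5.11


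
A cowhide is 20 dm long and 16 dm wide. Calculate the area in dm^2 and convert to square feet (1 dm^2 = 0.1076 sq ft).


Area = 20 x 16 = 320 dm^2
Conversion: 320 x 0.1076 = 34.43 sq ft


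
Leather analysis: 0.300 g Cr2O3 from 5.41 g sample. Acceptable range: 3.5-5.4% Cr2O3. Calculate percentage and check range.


Cr2O3% = 0.300 / 5.41 x 100 = 5.55%
Acceptable range: 3.5 to 5.4%
Within range: No


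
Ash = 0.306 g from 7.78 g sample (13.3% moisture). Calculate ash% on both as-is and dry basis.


As-is ash% = 0.306 / 7.78 x 100 = 3.93%
Dry mass = 7.78 x (100 - 13.3) / 100 = 6.74526 g
Dry-basis ash% = 0.306 / 6.74526 x 100 = 4.54%


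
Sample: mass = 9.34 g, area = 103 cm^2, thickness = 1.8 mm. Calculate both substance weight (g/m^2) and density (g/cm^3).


SW = 9.34 / 103 x 10000 = 906.8 g/m^2
Volume = 103 x 1.8 / 10 = 18.54 cm^3
Density = 9.34 / 18.54 = 0.504 g/cm^3


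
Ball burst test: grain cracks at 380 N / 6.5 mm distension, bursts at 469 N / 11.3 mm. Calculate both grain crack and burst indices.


Crack index = 380 / 6.5 = 58.5 N/mm
Burst index = 469 / 11.3 = 41.5 N/mm


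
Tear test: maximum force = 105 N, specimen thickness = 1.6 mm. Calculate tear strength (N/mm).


Tear strength = force / thickness
Tear = 105 / 1.6 = 65.6 N/mm


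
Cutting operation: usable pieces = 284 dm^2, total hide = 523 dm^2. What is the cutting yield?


54.3%

Yield = usable / total x 100
Yield = 284 / 523 x 100 = 54.3%


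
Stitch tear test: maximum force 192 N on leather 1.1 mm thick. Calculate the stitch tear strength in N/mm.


174.5 N/mm


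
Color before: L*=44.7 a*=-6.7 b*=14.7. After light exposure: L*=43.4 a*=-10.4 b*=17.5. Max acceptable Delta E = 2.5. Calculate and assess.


dL = -1.3, da = -3.7, db = 2.8
dE = sqrt((-1.3)^2 + (-3.7)^2 + (2.8)^2) = 4.82
Max = 2.5
Passes: No


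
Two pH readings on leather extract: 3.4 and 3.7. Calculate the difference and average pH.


Difference = |3.4 - 3.7| = 0.3
Average = (3.4 + 3.7) / 2 = 3.55


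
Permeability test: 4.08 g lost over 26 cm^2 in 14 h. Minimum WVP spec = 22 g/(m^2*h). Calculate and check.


WVP = 112.09 g/(m^2*h)
Meets specification: Yes

WVP = 4.08 / (26 x 14) x 10000 = 112.09 g/(m^2*h)
Minimum: 22 g/(m^2*h)
Meets spec: Yes


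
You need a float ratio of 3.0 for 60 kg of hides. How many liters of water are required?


180.0 L

Water = hide weight x target ratio
Water = 60 x 3.0 = 180.0 L


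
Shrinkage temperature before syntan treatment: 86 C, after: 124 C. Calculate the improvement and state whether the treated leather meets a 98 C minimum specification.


Improvement = 38 C
Meets 98 C spec: Yes

Improvement = 124 - 86 = 38 C
Spec check: 124 C >= 98 C? Yes


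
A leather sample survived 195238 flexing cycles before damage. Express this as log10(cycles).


5.29

log10(195238) = 5.29


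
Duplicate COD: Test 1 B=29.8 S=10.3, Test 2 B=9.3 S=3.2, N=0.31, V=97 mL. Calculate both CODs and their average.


COD1 = (29.8 - 10.3) x 0.31 x 8000 / 97 = 498.6 mg/L
COD2 = (9.3 - 3.2) x 0.31 x 8000 / 97 = 156.0 mg/L
Average = (498.6 + 156.0) / 2 = 327.3 mg/L


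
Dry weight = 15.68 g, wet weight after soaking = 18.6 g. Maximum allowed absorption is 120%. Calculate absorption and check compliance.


WA = (18.6 - 15.68) / 15.68 x 100 = 18.6%
Maximum allowed: 120%
Compliant: Yes


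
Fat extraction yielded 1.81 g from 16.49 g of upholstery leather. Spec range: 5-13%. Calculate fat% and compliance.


Fat% = 1.81 / 16.49 x 100 = 11.0%
Spec range: 5-13%
Compliant: Yes


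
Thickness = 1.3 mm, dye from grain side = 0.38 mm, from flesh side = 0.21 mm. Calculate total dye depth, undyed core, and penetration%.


Total dyed = 0.59 mm
Undyed core = 0.71 mm
Penetration = 45.4%


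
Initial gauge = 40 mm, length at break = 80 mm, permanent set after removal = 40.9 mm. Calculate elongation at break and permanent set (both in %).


Elongation at break = 100.0%
Permanent set = 2.3%


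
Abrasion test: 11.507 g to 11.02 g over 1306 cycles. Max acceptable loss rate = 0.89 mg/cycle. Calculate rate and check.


Rate = 0.373 mg/cycle
Passes: Yes

Loss = 11.507 - 11.02 = 0.487 g
Rate = 0.487 g / 1306 cycles x 1000 = 0.373 mg/cycle
Max = 0.89 mg/cycle
Passes: Yes


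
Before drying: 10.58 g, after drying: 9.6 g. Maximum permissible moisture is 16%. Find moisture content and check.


Moisture content = 9.3%
Acceptable: Yes

MC = (10.58 - 9.6) / 10.58 x 100 = 9.3%
Maximum: 16%
Acceptable: Yes


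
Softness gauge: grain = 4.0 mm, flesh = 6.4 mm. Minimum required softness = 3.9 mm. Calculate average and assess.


Average = (4.0 + 6.4) / 2 = 5.20 mm
Minimum = 3.9 mm
Meets requirement: Yes


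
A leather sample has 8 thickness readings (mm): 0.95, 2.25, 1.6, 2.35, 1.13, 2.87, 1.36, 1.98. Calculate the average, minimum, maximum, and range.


Sum = 14.49
Average = 14.49 / 8 = 1.81 mm
Minimum = 0.95 mm
Maximum = 2.87 mm
Range = 2.87 - 0.95 = 1.92 mm


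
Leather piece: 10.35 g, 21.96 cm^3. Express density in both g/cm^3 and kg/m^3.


Density = 10.35 / 21.96 = 0.471 g/cm^3
Convert: 0.471 x 1000 = 471 kg/m^3


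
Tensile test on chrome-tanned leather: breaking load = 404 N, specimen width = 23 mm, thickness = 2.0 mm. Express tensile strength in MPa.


8.78 MPa

Cross-section = 23 x 2.0 = 46.0 mm^2
TS = 404 / 46.0 = 8.78 MPa
(1 N/mm^2 = 1 MPa)


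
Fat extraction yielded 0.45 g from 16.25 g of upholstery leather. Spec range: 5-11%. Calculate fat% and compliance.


Fat content = 2.8%
Compliant: No


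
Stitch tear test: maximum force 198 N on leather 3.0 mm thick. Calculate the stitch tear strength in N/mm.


Stitch tear strength = force / thickness
STS = 198 / 3.0 = 66.0 N/mm


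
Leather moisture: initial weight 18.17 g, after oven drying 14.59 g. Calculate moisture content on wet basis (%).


19.7%

Moisture = 18.17 - 14.59 = 3.58 g
MC = 3.58 / 18.17 x 100 = 19.7%


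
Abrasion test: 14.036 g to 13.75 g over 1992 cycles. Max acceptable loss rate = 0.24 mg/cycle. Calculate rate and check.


Rate = 0.144 mg/cycle
Passes: Yes


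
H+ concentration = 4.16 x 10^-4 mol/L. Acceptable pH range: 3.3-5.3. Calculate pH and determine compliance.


pH = 3.38
Compliant: Yes


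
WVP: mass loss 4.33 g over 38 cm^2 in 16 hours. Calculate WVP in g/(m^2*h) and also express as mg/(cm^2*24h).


WVP = 4.33 / (38 x 16) x 10000 = 71.22 g/(m^2*h)
Mass loss in mg = 4.33 x 1000 = 4330 mg
Per cm^2 per 24h in mg: 4330 x 24 / (38 x 16) = 103920 / 608 = 170.92 mg/(cm^2*24h)


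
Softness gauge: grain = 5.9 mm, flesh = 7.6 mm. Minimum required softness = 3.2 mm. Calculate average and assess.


Average = (5.9 + 7.6) / 2 = 6.75 mm
Minimum = 3.2 mm
Meets requirement: Yes


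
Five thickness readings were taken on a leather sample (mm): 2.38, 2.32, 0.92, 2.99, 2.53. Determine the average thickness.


2.23 mm

Sum = 2.38 + 2.32 + 0.92 + 2.99 + 2.53 = 11.14
Average = 11.14 / 5 = 2.23 mm


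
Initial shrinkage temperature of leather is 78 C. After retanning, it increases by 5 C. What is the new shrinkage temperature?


New Ts = 78 + 5 = 83 C


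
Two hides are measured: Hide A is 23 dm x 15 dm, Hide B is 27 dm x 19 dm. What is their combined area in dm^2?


858 dm^2


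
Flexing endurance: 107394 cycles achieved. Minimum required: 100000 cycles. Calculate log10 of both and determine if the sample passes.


Achieved: log10 = 5.03
Required: log10 = 5.00
Passes: Yes

log10(107394) = 5.03
log10(100000) = 5.00
Passes: Yes


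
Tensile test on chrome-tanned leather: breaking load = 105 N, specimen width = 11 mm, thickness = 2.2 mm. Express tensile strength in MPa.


4.34 MPa


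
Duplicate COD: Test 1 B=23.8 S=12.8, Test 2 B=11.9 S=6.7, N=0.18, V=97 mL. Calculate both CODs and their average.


COD1 = 163.3 mg/L
COD2 = 77.2 mg/L
Average = 120.3 mg/L


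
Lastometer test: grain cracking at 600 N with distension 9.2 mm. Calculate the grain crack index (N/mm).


Grain crack index = force / distension
Index = 600 / 9.2 = 65.2 N/mm


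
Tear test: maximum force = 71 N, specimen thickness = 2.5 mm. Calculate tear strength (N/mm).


Tear strength = force / thickness
Tear = 71 / 2.5 = 28.4 N/mm


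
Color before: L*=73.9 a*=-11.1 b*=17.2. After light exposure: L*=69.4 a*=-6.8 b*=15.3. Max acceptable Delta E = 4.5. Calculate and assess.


Delta E = 6.51
Passes: No


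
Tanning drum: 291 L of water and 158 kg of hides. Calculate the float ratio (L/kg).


Float ratio = water / hide weight
Ratio = 291 / 158 = 1.8


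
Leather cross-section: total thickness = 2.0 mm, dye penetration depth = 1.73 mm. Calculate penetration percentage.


86.5%

Penetration% = 1.73 / 2.0 x 100
Penetration = 86.5%


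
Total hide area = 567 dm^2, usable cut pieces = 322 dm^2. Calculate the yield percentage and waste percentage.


Yield = 322 / 567 x 100 = 56.8%
Waste = 567 - 322 = 245 dm^2
Waste% = 100 - 56.8 = 43.2%


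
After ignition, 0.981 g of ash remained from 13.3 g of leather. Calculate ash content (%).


7.38%

Ash% = 0.981 / 13.3 x 100
Ash% = 7.38%


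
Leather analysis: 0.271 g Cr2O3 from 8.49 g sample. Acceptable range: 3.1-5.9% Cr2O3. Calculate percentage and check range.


Cr2O3% = 0.271 / 8.49 x 100 = 3.19%
Acceptable range: 3.1 to 5.9%
Within range: Yes


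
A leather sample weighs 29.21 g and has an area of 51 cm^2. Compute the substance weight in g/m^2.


Substance weight = mass / area x 10000
SW = 29.21 / 51 x 10000
SW = 5727.5 g/m^2
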